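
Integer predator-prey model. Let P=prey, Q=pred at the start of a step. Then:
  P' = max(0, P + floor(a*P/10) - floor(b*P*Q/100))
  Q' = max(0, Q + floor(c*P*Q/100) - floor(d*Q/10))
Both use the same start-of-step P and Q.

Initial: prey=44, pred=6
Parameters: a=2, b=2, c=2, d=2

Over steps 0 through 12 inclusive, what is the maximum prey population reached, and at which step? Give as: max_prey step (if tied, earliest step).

Step 1: prey: 44+8-5=47; pred: 6+5-1=10
Step 2: prey: 47+9-9=47; pred: 10+9-2=17
Step 3: prey: 47+9-15=41; pred: 17+15-3=29
Step 4: prey: 41+8-23=26; pred: 29+23-5=47
Step 5: prey: 26+5-24=7; pred: 47+24-9=62
Step 6: prey: 7+1-8=0; pred: 62+8-12=58
Step 7: prey: 0+0-0=0; pred: 58+0-11=47
Step 8: prey: 0+0-0=0; pred: 47+0-9=38
Step 9: prey: 0+0-0=0; pred: 38+0-7=31
Step 10: prey: 0+0-0=0; pred: 31+0-6=25
Step 11: prey: 0+0-0=0; pred: 25+0-5=20
Step 12: prey: 0+0-0=0; pred: 20+0-4=16
Max prey = 47 at step 1

Answer: 47 1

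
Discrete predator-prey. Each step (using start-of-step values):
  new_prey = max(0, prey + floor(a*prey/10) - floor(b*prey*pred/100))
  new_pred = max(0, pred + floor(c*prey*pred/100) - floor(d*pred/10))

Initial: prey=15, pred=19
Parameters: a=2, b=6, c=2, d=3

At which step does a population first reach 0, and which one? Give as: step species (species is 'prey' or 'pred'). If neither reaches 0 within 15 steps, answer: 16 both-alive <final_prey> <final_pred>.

Step 1: prey: 15+3-17=1; pred: 19+5-5=19
Step 2: prey: 1+0-1=0; pred: 19+0-5=14
First extinction: prey at step 2

Answer: 2 prey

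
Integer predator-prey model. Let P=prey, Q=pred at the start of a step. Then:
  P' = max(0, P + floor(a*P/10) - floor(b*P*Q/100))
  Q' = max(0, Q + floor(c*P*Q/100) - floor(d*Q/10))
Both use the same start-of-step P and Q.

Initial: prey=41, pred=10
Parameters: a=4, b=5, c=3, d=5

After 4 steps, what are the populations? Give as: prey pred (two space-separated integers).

Step 1: prey: 41+16-20=37; pred: 10+12-5=17
Step 2: prey: 37+14-31=20; pred: 17+18-8=27
Step 3: prey: 20+8-27=1; pred: 27+16-13=30
Step 4: prey: 1+0-1=0; pred: 30+0-15=15

Answer: 0 15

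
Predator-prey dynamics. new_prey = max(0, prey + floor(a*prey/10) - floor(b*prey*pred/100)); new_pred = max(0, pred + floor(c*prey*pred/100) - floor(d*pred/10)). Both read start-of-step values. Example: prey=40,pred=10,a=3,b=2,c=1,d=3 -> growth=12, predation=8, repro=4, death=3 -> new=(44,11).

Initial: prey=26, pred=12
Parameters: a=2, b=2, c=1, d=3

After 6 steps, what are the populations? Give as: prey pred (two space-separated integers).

Answer: 23 8

Derivation:
Step 1: prey: 26+5-6=25; pred: 12+3-3=12
Step 2: prey: 25+5-6=24; pred: 12+3-3=12
Step 3: prey: 24+4-5=23; pred: 12+2-3=11
Step 4: prey: 23+4-5=22; pred: 11+2-3=10
Step 5: prey: 22+4-4=22; pred: 10+2-3=9
Step 6: prey: 22+4-3=23; pred: 9+1-2=8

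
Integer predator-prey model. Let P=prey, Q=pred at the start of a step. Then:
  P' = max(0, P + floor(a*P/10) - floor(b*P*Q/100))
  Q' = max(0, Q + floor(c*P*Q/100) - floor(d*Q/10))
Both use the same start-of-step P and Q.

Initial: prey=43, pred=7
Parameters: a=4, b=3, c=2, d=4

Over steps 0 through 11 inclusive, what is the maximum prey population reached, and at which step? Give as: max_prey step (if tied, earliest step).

Answer: 55 2

Derivation:
Step 1: prey: 43+17-9=51; pred: 7+6-2=11
Step 2: prey: 51+20-16=55; pred: 11+11-4=18
Step 3: prey: 55+22-29=48; pred: 18+19-7=30
Step 4: prey: 48+19-43=24; pred: 30+28-12=46
Step 5: prey: 24+9-33=0; pred: 46+22-18=50
Step 6: prey: 0+0-0=0; pred: 50+0-20=30
Step 7: prey: 0+0-0=0; pred: 30+0-12=18
Step 8: prey: 0+0-0=0; pred: 18+0-7=11
Step 9: prey: 0+0-0=0; pred: 11+0-4=7
Step 10: prey: 0+0-0=0; pred: 7+0-2=5
Step 11: prey: 0+0-0=0; pred: 5+0-2=3
Max prey = 55 at step 2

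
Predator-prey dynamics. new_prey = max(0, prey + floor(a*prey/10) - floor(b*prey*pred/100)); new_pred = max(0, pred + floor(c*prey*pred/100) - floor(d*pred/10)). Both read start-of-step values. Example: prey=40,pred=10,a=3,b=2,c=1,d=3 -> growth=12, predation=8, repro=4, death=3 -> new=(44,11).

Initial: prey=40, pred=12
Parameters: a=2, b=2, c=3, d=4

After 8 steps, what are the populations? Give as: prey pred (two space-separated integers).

Answer: 0 8

Derivation:
Step 1: prey: 40+8-9=39; pred: 12+14-4=22
Step 2: prey: 39+7-17=29; pred: 22+25-8=39
Step 3: prey: 29+5-22=12; pred: 39+33-15=57
Step 4: prey: 12+2-13=1; pred: 57+20-22=55
Step 5: prey: 1+0-1=0; pred: 55+1-22=34
Step 6: prey: 0+0-0=0; pred: 34+0-13=21
Step 7: prey: 0+0-0=0; pred: 21+0-8=13
Step 8: prey: 0+0-0=0; pred: 13+0-5=8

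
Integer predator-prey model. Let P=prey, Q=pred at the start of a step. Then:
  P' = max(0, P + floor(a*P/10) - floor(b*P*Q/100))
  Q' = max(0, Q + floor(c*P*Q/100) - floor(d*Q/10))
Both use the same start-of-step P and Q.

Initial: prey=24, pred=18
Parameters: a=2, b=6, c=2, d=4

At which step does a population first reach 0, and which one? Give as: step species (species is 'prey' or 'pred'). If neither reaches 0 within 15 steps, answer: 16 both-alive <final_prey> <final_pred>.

Step 1: prey: 24+4-25=3; pred: 18+8-7=19
Step 2: prey: 3+0-3=0; pred: 19+1-7=13
First extinction: prey at step 2

Answer: 2 prey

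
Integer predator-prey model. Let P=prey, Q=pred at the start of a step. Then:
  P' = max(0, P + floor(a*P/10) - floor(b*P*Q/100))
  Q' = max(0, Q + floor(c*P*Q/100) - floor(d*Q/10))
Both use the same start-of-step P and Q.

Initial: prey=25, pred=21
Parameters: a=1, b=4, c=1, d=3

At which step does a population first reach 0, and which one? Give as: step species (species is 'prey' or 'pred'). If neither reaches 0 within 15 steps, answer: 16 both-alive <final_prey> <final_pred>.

Answer: 16 both-alive 1 3

Derivation:
Step 1: prey: 25+2-21=6; pred: 21+5-6=20
Step 2: prey: 6+0-4=2; pred: 20+1-6=15
Step 3: prey: 2+0-1=1; pred: 15+0-4=11
Step 4: prey: 1+0-0=1; pred: 11+0-3=8
Step 5: prey: 1+0-0=1; pred: 8+0-2=6
Step 6: prey: 1+0-0=1; pred: 6+0-1=5
Step 7: prey: 1+0-0=1; pred: 5+0-1=4
Step 8: prey: 1+0-0=1; pred: 4+0-1=3
Step 9: prey: 1+0-0=1; pred: 3+0-0=3
Steps 10-15: state stable at prey=1, pred=3 (no change)
No extinction within 15 steps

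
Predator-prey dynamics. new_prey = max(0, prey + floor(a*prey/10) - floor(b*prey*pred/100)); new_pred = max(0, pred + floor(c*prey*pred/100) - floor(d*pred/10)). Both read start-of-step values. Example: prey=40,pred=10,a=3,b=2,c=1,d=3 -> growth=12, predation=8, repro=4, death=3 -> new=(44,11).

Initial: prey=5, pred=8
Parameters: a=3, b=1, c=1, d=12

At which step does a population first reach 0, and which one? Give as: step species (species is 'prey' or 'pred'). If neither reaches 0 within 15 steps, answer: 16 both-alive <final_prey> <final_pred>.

Step 1: prey: 5+1-0=6; pred: 8+0-9=0
First extinction: pred at step 1

Answer: 1 pred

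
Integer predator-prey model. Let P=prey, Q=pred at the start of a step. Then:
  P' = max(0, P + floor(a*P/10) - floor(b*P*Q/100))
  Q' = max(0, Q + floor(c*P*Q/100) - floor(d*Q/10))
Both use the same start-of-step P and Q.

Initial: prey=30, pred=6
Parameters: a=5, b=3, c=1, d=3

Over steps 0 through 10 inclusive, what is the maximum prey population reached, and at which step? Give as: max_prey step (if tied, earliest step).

Answer: 101 5

Derivation:
Step 1: prey: 30+15-5=40; pred: 6+1-1=6
Step 2: prey: 40+20-7=53; pred: 6+2-1=7
Step 3: prey: 53+26-11=68; pred: 7+3-2=8
Step 4: prey: 68+34-16=86; pred: 8+5-2=11
Step 5: prey: 86+43-28=101; pred: 11+9-3=17
Step 6: prey: 101+50-51=100; pred: 17+17-5=29
Step 7: prey: 100+50-87=63; pred: 29+29-8=50
Step 8: prey: 63+31-94=0; pred: 50+31-15=66
Step 9: prey: 0+0-0=0; pred: 66+0-19=47
Step 10: prey: 0+0-0=0; pred: 47+0-14=33
Max prey = 101 at step 5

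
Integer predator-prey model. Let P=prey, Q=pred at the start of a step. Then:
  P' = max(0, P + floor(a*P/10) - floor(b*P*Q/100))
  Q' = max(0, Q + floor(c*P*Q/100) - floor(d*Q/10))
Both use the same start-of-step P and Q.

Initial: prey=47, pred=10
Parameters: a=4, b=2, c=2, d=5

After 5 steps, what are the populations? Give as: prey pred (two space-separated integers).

Step 1: prey: 47+18-9=56; pred: 10+9-5=14
Step 2: prey: 56+22-15=63; pred: 14+15-7=22
Step 3: prey: 63+25-27=61; pred: 22+27-11=38
Step 4: prey: 61+24-46=39; pred: 38+46-19=65
Step 5: prey: 39+15-50=4; pred: 65+50-32=83

Answer: 4 83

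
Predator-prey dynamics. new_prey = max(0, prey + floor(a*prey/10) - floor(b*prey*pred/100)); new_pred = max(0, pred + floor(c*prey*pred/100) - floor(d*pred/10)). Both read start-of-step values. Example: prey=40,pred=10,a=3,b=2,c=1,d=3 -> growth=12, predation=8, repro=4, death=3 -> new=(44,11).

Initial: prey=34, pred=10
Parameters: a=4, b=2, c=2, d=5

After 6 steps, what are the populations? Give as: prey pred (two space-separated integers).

Answer: 14 63

Derivation:
Step 1: prey: 34+13-6=41; pred: 10+6-5=11
Step 2: prey: 41+16-9=48; pred: 11+9-5=15
Step 3: prey: 48+19-14=53; pred: 15+14-7=22
Step 4: prey: 53+21-23=51; pred: 22+23-11=34
Step 5: prey: 51+20-34=37; pred: 34+34-17=51
Step 6: prey: 37+14-37=14; pred: 51+37-25=63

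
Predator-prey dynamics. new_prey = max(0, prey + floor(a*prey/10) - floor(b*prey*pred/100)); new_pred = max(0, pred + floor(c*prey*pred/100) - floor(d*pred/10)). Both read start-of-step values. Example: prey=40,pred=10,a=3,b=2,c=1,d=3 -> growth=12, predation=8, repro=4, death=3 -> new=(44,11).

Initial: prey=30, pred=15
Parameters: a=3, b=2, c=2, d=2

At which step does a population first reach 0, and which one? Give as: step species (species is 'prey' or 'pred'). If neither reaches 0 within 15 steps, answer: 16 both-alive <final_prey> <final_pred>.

Step 1: prey: 30+9-9=30; pred: 15+9-3=21
Step 2: prey: 30+9-12=27; pred: 21+12-4=29
Step 3: prey: 27+8-15=20; pred: 29+15-5=39
Step 4: prey: 20+6-15=11; pred: 39+15-7=47
Step 5: prey: 11+3-10=4; pred: 47+10-9=48
Step 6: prey: 4+1-3=2; pred: 48+3-9=42
Step 7: prey: 2+0-1=1; pred: 42+1-8=35
Step 8: prey: 1+0-0=1; pred: 35+0-7=28
Step 9: prey: 1+0-0=1; pred: 28+0-5=23
Step 10: prey: 1+0-0=1; pred: 23+0-4=19
Step 11: prey: 1+0-0=1; pred: 19+0-3=16
Step 12: prey: 1+0-0=1; pred: 16+0-3=13
Step 13: prey: 1+0-0=1; pred: 13+0-2=11
Step 14: prey: 1+0-0=1; pred: 11+0-2=9
Step 15: prey: 1+0-0=1; pred: 9+0-1=8
No extinction within 15 steps

Answer: 16 both-alive 1 8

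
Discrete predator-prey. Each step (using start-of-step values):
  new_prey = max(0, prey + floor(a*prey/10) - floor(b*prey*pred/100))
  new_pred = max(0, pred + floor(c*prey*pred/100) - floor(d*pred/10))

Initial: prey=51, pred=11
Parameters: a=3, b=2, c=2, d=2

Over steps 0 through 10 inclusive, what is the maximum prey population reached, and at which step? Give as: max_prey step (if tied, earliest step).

Answer: 55 1

Derivation:
Step 1: prey: 51+15-11=55; pred: 11+11-2=20
Step 2: prey: 55+16-22=49; pred: 20+22-4=38
Step 3: prey: 49+14-37=26; pred: 38+37-7=68
Step 4: prey: 26+7-35=0; pred: 68+35-13=90
Step 5: prey: 0+0-0=0; pred: 90+0-18=72
Step 6: prey: 0+0-0=0; pred: 72+0-14=58
Step 7: prey: 0+0-0=0; pred: 58+0-11=47
Step 8: prey: 0+0-0=0; pred: 47+0-9=38
Step 9: prey: 0+0-0=0; pred: 38+0-7=31
Step 10: prey: 0+0-0=0; pred: 31+0-6=25
Max prey = 55 at step 1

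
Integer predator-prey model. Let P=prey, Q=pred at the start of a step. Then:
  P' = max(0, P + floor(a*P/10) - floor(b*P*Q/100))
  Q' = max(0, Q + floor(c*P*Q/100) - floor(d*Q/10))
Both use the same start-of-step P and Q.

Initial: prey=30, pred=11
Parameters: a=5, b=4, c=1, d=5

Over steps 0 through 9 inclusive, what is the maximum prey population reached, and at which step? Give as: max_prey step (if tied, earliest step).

Answer: 144 8

Derivation:
Step 1: prey: 30+15-13=32; pred: 11+3-5=9
Step 2: prey: 32+16-11=37; pred: 9+2-4=7
Step 3: prey: 37+18-10=45; pred: 7+2-3=6
Step 4: prey: 45+22-10=57; pred: 6+2-3=5
Step 5: prey: 57+28-11=74; pred: 5+2-2=5
Step 6: prey: 74+37-14=97; pred: 5+3-2=6
Step 7: prey: 97+48-23=122; pred: 6+5-3=8
Step 8: prey: 122+61-39=144; pred: 8+9-4=13
Step 9: prey: 144+72-74=142; pred: 13+18-6=25
Max prey = 144 at step 8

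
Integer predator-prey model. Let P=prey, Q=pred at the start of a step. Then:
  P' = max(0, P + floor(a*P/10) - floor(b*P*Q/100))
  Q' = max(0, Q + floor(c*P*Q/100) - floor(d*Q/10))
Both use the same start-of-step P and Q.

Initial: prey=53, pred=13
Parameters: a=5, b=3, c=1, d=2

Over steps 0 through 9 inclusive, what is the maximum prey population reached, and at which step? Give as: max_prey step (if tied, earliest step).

Answer: 59 1

Derivation:
Step 1: prey: 53+26-20=59; pred: 13+6-2=17
Step 2: prey: 59+29-30=58; pred: 17+10-3=24
Step 3: prey: 58+29-41=46; pred: 24+13-4=33
Step 4: prey: 46+23-45=24; pred: 33+15-6=42
Step 5: prey: 24+12-30=6; pred: 42+10-8=44
Step 6: prey: 6+3-7=2; pred: 44+2-8=38
Step 7: prey: 2+1-2=1; pred: 38+0-7=31
Step 8: prey: 1+0-0=1; pred: 31+0-6=25
Step 9: prey: 1+0-0=1; pred: 25+0-5=20
Max prey = 59 at step 1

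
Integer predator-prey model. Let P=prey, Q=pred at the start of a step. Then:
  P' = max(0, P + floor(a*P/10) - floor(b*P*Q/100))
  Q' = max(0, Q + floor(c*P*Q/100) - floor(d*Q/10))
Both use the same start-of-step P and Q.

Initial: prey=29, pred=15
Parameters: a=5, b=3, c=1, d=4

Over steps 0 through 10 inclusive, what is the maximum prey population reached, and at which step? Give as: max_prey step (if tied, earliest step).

Answer: 89 8

Derivation:
Step 1: prey: 29+14-13=30; pred: 15+4-6=13
Step 2: prey: 30+15-11=34; pred: 13+3-5=11
Step 3: prey: 34+17-11=40; pred: 11+3-4=10
Step 4: prey: 40+20-12=48; pred: 10+4-4=10
Step 5: prey: 48+24-14=58; pred: 10+4-4=10
Step 6: prey: 58+29-17=70; pred: 10+5-4=11
Step 7: prey: 70+35-23=82; pred: 11+7-4=14
Step 8: prey: 82+41-34=89; pred: 14+11-5=20
Step 9: prey: 89+44-53=80; pred: 20+17-8=29
Step 10: prey: 80+40-69=51; pred: 29+23-11=41
Max prey = 89 at step 8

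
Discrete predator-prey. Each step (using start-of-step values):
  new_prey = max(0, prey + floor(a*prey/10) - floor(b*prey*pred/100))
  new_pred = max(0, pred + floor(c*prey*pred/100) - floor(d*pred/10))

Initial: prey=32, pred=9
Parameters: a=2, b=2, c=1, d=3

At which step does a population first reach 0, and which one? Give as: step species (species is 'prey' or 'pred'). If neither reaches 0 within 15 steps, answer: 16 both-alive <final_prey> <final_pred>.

Step 1: prey: 32+6-5=33; pred: 9+2-2=9
Step 2: prey: 33+6-5=34; pred: 9+2-2=9
Step 3: prey: 34+6-6=34; pred: 9+3-2=10
Step 4: prey: 34+6-6=34; pred: 10+3-3=10
Steps 5-15: state stable at prey=34, pred=10 (no change)
No extinction within 15 steps

Answer: 16 both-alive 34 10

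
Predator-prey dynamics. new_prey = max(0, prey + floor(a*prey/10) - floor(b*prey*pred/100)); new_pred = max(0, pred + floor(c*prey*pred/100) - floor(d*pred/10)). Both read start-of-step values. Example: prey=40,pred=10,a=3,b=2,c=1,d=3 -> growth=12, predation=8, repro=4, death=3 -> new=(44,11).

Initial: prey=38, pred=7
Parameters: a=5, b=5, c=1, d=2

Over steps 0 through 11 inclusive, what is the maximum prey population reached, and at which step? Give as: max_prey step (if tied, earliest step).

Answer: 49 2

Derivation:
Step 1: prey: 38+19-13=44; pred: 7+2-1=8
Step 2: prey: 44+22-17=49; pred: 8+3-1=10
Step 3: prey: 49+24-24=49; pred: 10+4-2=12
Step 4: prey: 49+24-29=44; pred: 12+5-2=15
Step 5: prey: 44+22-33=33; pred: 15+6-3=18
Step 6: prey: 33+16-29=20; pred: 18+5-3=20
Step 7: prey: 20+10-20=10; pred: 20+4-4=20
Step 8: prey: 10+5-10=5; pred: 20+2-4=18
Step 9: prey: 5+2-4=3; pred: 18+0-3=15
Step 10: prey: 3+1-2=2; pred: 15+0-3=12
Step 11: prey: 2+1-1=2; pred: 12+0-2=10
Max prey = 49 at step 2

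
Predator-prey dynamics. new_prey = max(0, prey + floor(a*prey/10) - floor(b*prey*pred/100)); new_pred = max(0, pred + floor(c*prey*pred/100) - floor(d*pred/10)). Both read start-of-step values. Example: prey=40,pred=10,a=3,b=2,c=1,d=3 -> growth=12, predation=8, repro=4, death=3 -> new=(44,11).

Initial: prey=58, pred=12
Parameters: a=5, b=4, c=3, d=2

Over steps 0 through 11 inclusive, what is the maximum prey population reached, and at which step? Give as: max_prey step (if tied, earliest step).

Step 1: prey: 58+29-27=60; pred: 12+20-2=30
Step 2: prey: 60+30-72=18; pred: 30+54-6=78
Step 3: prey: 18+9-56=0; pred: 78+42-15=105
Step 4: prey: 0+0-0=0; pred: 105+0-21=84
Step 5: prey: 0+0-0=0; pred: 84+0-16=68
Step 6: prey: 0+0-0=0; pred: 68+0-13=55
Step 7: prey: 0+0-0=0; pred: 55+0-11=44
Step 8: prey: 0+0-0=0; pred: 44+0-8=36
Step 9: prey: 0+0-0=0; pred: 36+0-7=29
Step 10: prey: 0+0-0=0; pred: 29+0-5=24
Step 11: prey: 0+0-0=0; pred: 24+0-4=20
Max prey = 60 at step 1

Answer: 60 1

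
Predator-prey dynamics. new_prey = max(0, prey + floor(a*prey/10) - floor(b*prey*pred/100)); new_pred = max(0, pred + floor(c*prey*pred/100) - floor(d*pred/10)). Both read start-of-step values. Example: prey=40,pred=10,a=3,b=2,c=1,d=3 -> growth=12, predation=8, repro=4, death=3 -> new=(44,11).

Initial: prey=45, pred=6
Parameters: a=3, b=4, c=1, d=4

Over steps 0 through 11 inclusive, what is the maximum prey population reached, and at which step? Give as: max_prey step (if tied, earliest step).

Answer: 55 4

Derivation:
Step 1: prey: 45+13-10=48; pred: 6+2-2=6
Step 2: prey: 48+14-11=51; pred: 6+2-2=6
Step 3: prey: 51+15-12=54; pred: 6+3-2=7
Step 4: prey: 54+16-15=55; pred: 7+3-2=8
Step 5: prey: 55+16-17=54; pred: 8+4-3=9
Step 6: prey: 54+16-19=51; pred: 9+4-3=10
Step 7: prey: 51+15-20=46; pred: 10+5-4=11
Step 8: prey: 46+13-20=39; pred: 11+5-4=12
Step 9: prey: 39+11-18=32; pred: 12+4-4=12
Step 10: prey: 32+9-15=26; pred: 12+3-4=11
Step 11: prey: 26+7-11=22; pred: 11+2-4=9
Max prey = 55 at step 4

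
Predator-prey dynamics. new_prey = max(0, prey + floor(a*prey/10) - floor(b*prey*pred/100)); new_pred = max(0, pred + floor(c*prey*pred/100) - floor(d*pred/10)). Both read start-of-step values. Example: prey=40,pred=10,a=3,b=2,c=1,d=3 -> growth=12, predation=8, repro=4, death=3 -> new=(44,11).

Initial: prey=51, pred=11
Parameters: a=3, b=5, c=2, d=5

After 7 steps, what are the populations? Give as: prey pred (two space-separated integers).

Step 1: prey: 51+15-28=38; pred: 11+11-5=17
Step 2: prey: 38+11-32=17; pred: 17+12-8=21
Step 3: prey: 17+5-17=5; pred: 21+7-10=18
Step 4: prey: 5+1-4=2; pred: 18+1-9=10
Step 5: prey: 2+0-1=1; pred: 10+0-5=5
Step 6: prey: 1+0-0=1; pred: 5+0-2=3
Step 7: prey: 1+0-0=1; pred: 3+0-1=2

Answer: 1 2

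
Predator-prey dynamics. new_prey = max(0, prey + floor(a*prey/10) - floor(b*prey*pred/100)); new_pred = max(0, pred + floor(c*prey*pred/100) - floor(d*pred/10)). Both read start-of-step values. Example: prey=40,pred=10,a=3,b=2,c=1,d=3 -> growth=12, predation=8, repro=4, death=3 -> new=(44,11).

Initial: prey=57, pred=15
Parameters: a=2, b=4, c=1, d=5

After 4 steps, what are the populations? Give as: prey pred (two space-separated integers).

Step 1: prey: 57+11-34=34; pred: 15+8-7=16
Step 2: prey: 34+6-21=19; pred: 16+5-8=13
Step 3: prey: 19+3-9=13; pred: 13+2-6=9
Step 4: prey: 13+2-4=11; pred: 9+1-4=6

Answer: 11 6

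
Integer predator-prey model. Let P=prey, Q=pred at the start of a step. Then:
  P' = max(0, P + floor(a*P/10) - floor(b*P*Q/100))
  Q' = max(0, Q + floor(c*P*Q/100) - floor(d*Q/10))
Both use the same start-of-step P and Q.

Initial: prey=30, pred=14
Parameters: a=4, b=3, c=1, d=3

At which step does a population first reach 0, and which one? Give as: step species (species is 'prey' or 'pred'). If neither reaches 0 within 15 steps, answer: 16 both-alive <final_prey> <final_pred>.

Answer: 16 both-alive 30 14

Derivation:
Step 1: prey: 30+12-12=30; pred: 14+4-4=14
Steps 2-15: state stable at prey=30, pred=14 (no change)
No extinction within 15 steps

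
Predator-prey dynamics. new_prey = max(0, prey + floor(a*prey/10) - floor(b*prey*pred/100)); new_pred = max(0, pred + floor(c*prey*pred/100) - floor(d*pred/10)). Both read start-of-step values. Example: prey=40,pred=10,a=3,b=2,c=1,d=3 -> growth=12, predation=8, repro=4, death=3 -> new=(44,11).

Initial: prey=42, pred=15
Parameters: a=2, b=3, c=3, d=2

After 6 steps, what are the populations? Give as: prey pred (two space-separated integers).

Answer: 0 30

Derivation:
Step 1: prey: 42+8-18=32; pred: 15+18-3=30
Step 2: prey: 32+6-28=10; pred: 30+28-6=52
Step 3: prey: 10+2-15=0; pred: 52+15-10=57
Step 4: prey: 0+0-0=0; pred: 57+0-11=46
Step 5: prey: 0+0-0=0; pred: 46+0-9=37
Step 6: prey: 0+0-0=0; pred: 37+0-7=30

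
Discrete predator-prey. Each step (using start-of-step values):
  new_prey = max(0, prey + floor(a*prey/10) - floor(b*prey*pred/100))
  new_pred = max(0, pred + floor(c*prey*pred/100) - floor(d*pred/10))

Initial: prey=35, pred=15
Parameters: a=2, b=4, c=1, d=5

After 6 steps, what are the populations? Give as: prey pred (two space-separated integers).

Answer: 14 1

Derivation:
Step 1: prey: 35+7-21=21; pred: 15+5-7=13
Step 2: prey: 21+4-10=15; pred: 13+2-6=9
Step 3: prey: 15+3-5=13; pred: 9+1-4=6
Step 4: prey: 13+2-3=12; pred: 6+0-3=3
Step 5: prey: 12+2-1=13; pred: 3+0-1=2
Step 6: prey: 13+2-1=14; pred: 2+0-1=1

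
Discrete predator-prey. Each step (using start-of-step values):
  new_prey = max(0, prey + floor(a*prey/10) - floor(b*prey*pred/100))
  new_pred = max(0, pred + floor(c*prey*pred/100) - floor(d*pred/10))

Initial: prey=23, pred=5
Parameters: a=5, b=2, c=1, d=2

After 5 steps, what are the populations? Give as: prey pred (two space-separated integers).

Answer: 117 13

Derivation:
Step 1: prey: 23+11-2=32; pred: 5+1-1=5
Step 2: prey: 32+16-3=45; pred: 5+1-1=5
Step 3: prey: 45+22-4=63; pred: 5+2-1=6
Step 4: prey: 63+31-7=87; pred: 6+3-1=8
Step 5: prey: 87+43-13=117; pred: 8+6-1=13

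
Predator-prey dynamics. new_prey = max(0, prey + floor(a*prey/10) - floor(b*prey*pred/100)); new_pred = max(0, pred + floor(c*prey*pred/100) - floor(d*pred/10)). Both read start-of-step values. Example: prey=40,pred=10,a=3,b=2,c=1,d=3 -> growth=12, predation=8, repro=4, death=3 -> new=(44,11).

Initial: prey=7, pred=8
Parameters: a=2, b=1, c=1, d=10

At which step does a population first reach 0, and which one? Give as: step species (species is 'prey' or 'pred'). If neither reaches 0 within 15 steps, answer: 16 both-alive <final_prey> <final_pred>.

Answer: 1 pred

Derivation:
Step 1: prey: 7+1-0=8; pred: 8+0-8=0
First extinction: pred at step 1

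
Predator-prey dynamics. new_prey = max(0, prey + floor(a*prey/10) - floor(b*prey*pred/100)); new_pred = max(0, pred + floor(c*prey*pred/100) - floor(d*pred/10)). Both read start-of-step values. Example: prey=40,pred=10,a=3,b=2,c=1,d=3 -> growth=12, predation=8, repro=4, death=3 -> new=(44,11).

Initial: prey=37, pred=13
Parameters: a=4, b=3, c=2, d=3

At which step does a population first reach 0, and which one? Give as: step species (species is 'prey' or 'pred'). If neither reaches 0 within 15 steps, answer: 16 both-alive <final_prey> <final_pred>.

Step 1: prey: 37+14-14=37; pred: 13+9-3=19
Step 2: prey: 37+14-21=30; pred: 19+14-5=28
Step 3: prey: 30+12-25=17; pred: 28+16-8=36
Step 4: prey: 17+6-18=5; pred: 36+12-10=38
Step 5: prey: 5+2-5=2; pred: 38+3-11=30
Step 6: prey: 2+0-1=1; pred: 30+1-9=22
Step 7: prey: 1+0-0=1; pred: 22+0-6=16
Step 8: prey: 1+0-0=1; pred: 16+0-4=12
Step 9: prey: 1+0-0=1; pred: 12+0-3=9
Step 10: prey: 1+0-0=1; pred: 9+0-2=7
Step 11: prey: 1+0-0=1; pred: 7+0-2=5
Step 12: prey: 1+0-0=1; pred: 5+0-1=4
Step 13: prey: 1+0-0=1; pred: 4+0-1=3
Step 14: prey: 1+0-0=1; pred: 3+0-0=3
Steps 15-15: state stable at prey=1, pred=3 (no change)
No extinction within 15 steps

Answer: 16 both-alive 1 3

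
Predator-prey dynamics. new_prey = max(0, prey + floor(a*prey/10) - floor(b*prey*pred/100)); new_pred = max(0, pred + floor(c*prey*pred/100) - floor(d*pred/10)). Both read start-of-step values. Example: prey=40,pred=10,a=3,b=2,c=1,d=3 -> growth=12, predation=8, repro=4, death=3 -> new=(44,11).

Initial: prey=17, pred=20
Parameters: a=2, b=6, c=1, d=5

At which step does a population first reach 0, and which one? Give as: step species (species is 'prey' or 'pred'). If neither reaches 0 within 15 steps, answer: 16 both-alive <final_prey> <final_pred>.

Answer: 1 prey

Derivation:
Step 1: prey: 17+3-20=0; pred: 20+3-10=13
First extinction: prey at step 1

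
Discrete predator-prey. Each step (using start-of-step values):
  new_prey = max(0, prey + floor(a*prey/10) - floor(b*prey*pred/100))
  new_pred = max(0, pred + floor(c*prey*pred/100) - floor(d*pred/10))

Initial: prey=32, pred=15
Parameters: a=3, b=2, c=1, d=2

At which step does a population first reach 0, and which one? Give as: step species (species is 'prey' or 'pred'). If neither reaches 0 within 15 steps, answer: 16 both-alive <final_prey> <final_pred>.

Answer: 16 both-alive 13 11

Derivation:
Step 1: prey: 32+9-9=32; pred: 15+4-3=16
Step 2: prey: 32+9-10=31; pred: 16+5-3=18
Step 3: prey: 31+9-11=29; pred: 18+5-3=20
Step 4: prey: 29+8-11=26; pred: 20+5-4=21
Step 5: prey: 26+7-10=23; pred: 21+5-4=22
Step 6: prey: 23+6-10=19; pred: 22+5-4=23
Step 7: prey: 19+5-8=16; pred: 23+4-4=23
Step 8: prey: 16+4-7=13; pred: 23+3-4=22
Step 9: prey: 13+3-5=11; pred: 22+2-4=20
Step 10: prey: 11+3-4=10; pred: 20+2-4=18
Step 11: prey: 10+3-3=10; pred: 18+1-3=16
Step 12: prey: 10+3-3=10; pred: 16+1-3=14
Step 13: prey: 10+3-2=11; pred: 14+1-2=13
Step 14: prey: 11+3-2=12; pred: 13+1-2=12
Step 15: prey: 12+3-2=13; pred: 12+1-2=11
No extinction within 15 steps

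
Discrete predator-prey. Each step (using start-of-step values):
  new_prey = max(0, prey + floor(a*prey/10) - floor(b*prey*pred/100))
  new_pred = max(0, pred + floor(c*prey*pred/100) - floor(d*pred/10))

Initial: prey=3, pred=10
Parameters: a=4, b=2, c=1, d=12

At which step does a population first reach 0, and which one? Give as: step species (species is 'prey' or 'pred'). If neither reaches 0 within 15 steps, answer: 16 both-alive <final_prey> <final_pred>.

Answer: 1 pred

Derivation:
Step 1: prey: 3+1-0=4; pred: 10+0-12=0
First extinction: pred at step 1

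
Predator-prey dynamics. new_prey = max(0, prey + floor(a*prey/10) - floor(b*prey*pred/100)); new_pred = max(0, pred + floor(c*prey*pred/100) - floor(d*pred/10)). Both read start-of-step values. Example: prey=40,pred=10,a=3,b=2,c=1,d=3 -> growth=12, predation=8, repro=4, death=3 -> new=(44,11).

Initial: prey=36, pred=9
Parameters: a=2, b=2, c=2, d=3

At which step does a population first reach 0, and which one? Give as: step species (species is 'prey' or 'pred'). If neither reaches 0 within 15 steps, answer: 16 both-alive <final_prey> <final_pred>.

Step 1: prey: 36+7-6=37; pred: 9+6-2=13
Step 2: prey: 37+7-9=35; pred: 13+9-3=19
Step 3: prey: 35+7-13=29; pred: 19+13-5=27
Step 4: prey: 29+5-15=19; pred: 27+15-8=34
Step 5: prey: 19+3-12=10; pred: 34+12-10=36
Step 6: prey: 10+2-7=5; pred: 36+7-10=33
Step 7: prey: 5+1-3=3; pred: 33+3-9=27
Step 8: prey: 3+0-1=2; pred: 27+1-8=20
Step 9: prey: 2+0-0=2; pred: 20+0-6=14
Step 10: prey: 2+0-0=2; pred: 14+0-4=10
Step 11: prey: 2+0-0=2; pred: 10+0-3=7
Step 12: prey: 2+0-0=2; pred: 7+0-2=5
Step 13: prey: 2+0-0=2; pred: 5+0-1=4
Step 14: prey: 2+0-0=2; pred: 4+0-1=3
Step 15: prey: 2+0-0=2; pred: 3+0-0=3
No extinction within 15 steps

Answer: 16 both-alive 2 3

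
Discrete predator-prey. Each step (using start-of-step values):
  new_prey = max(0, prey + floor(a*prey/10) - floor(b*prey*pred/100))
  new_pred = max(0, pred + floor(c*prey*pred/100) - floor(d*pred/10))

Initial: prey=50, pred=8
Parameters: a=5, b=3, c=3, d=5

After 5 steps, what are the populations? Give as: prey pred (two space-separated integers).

Step 1: prey: 50+25-12=63; pred: 8+12-4=16
Step 2: prey: 63+31-30=64; pred: 16+30-8=38
Step 3: prey: 64+32-72=24; pred: 38+72-19=91
Step 4: prey: 24+12-65=0; pred: 91+65-45=111
Step 5: prey: 0+0-0=0; pred: 111+0-55=56

Answer: 0 56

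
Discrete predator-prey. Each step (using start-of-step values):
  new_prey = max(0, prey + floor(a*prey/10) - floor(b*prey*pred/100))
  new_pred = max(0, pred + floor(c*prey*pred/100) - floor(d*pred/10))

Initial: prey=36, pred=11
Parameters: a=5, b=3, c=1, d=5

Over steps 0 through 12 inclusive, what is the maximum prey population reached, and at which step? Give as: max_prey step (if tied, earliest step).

Answer: 119 6

Derivation:
Step 1: prey: 36+18-11=43; pred: 11+3-5=9
Step 2: prey: 43+21-11=53; pred: 9+3-4=8
Step 3: prey: 53+26-12=67; pred: 8+4-4=8
Step 4: prey: 67+33-16=84; pred: 8+5-4=9
Step 5: prey: 84+42-22=104; pred: 9+7-4=12
Step 6: prey: 104+52-37=119; pred: 12+12-6=18
Step 7: prey: 119+59-64=114; pred: 18+21-9=30
Step 8: prey: 114+57-102=69; pred: 30+34-15=49
Step 9: prey: 69+34-101=2; pred: 49+33-24=58
Step 10: prey: 2+1-3=0; pred: 58+1-29=30
Step 11: prey: 0+0-0=0; pred: 30+0-15=15
Step 12: prey: 0+0-0=0; pred: 15+0-7=8
Max prey = 119 at step 6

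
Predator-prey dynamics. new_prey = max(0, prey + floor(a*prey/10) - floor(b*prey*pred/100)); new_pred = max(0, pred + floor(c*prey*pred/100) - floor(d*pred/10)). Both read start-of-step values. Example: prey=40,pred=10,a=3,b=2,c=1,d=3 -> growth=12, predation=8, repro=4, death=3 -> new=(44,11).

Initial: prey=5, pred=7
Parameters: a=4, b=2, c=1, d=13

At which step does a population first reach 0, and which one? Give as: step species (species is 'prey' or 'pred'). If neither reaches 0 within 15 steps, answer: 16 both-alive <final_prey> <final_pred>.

Step 1: prey: 5+2-0=7; pred: 7+0-9=0
First extinction: pred at step 1

Answer: 1 pred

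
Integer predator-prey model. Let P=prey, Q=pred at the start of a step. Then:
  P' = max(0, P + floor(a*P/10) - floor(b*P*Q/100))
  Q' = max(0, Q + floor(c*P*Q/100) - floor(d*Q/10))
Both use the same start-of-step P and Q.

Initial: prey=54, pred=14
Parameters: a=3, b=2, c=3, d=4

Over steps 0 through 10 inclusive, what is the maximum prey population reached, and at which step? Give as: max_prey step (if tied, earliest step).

Answer: 55 1

Derivation:
Step 1: prey: 54+16-15=55; pred: 14+22-5=31
Step 2: prey: 55+16-34=37; pred: 31+51-12=70
Step 3: prey: 37+11-51=0; pred: 70+77-28=119
Step 4: prey: 0+0-0=0; pred: 119+0-47=72
Step 5: prey: 0+0-0=0; pred: 72+0-28=44
Step 6: prey: 0+0-0=0; pred: 44+0-17=27
Step 7: prey: 0+0-0=0; pred: 27+0-10=17
Step 8: prey: 0+0-0=0; pred: 17+0-6=11
Step 9: prey: 0+0-0=0; pred: 11+0-4=7
Step 10: prey: 0+0-0=0; pred: 7+0-2=5
Max prey = 55 at step 1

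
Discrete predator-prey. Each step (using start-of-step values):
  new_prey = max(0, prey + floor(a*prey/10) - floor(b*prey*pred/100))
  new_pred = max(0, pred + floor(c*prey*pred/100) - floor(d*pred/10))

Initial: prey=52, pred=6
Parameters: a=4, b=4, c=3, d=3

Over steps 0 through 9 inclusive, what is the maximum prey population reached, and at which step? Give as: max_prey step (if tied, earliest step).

Step 1: prey: 52+20-12=60; pred: 6+9-1=14
Step 2: prey: 60+24-33=51; pred: 14+25-4=35
Step 3: prey: 51+20-71=0; pred: 35+53-10=78
Step 4: prey: 0+0-0=0; pred: 78+0-23=55
Step 5: prey: 0+0-0=0; pred: 55+0-16=39
Step 6: prey: 0+0-0=0; pred: 39+0-11=28
Step 7: prey: 0+0-0=0; pred: 28+0-8=20
Step 8: prey: 0+0-0=0; pred: 20+0-6=14
Step 9: prey: 0+0-0=0; pred: 14+0-4=10
Max prey = 60 at step 1

Answer: 60 1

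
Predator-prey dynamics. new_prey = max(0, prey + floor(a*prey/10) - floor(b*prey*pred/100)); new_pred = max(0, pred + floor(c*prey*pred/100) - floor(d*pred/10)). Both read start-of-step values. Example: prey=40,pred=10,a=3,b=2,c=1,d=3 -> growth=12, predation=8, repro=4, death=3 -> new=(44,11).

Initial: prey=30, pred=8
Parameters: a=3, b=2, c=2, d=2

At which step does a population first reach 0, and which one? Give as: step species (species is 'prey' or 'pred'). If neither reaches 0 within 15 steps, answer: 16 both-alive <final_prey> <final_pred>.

Answer: 8 prey

Derivation:
Step 1: prey: 30+9-4=35; pred: 8+4-1=11
Step 2: prey: 35+10-7=38; pred: 11+7-2=16
Step 3: prey: 38+11-12=37; pred: 16+12-3=25
Step 4: prey: 37+11-18=30; pred: 25+18-5=38
Step 5: prey: 30+9-22=17; pred: 38+22-7=53
Step 6: prey: 17+5-18=4; pred: 53+18-10=61
Step 7: prey: 4+1-4=1; pred: 61+4-12=53
Step 8: prey: 1+0-1=0; pred: 53+1-10=44
First extinction: prey at step 8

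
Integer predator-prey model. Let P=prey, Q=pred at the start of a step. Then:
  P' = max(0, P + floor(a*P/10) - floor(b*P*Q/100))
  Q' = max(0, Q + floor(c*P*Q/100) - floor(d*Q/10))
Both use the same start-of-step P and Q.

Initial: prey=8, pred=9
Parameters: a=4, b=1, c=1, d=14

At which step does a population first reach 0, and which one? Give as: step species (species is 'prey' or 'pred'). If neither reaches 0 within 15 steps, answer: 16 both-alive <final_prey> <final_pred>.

Answer: 1 pred

Derivation:
Step 1: prey: 8+3-0=11; pred: 9+0-12=0
First extinction: pred at step 1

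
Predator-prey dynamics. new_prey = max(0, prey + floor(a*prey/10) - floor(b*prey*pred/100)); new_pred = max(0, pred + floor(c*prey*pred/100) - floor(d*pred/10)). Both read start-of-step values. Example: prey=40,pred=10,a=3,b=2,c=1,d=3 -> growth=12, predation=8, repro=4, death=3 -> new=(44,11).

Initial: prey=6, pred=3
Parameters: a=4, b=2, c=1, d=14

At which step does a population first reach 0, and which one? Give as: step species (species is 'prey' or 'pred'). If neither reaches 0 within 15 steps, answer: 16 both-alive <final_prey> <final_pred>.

Answer: 1 pred

Derivation:
Step 1: prey: 6+2-0=8; pred: 3+0-4=0
First extinction: pred at step 1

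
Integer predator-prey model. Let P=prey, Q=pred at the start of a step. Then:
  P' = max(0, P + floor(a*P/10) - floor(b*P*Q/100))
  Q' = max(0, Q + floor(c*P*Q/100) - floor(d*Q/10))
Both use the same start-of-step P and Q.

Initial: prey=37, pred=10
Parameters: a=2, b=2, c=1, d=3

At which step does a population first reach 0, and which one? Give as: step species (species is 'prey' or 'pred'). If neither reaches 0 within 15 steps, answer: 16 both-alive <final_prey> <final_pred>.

Answer: 16 both-alive 37 10

Derivation:
Step 1: prey: 37+7-7=37; pred: 10+3-3=10
Steps 2-15: state stable at prey=37, pred=10 (no change)
No extinction within 15 steps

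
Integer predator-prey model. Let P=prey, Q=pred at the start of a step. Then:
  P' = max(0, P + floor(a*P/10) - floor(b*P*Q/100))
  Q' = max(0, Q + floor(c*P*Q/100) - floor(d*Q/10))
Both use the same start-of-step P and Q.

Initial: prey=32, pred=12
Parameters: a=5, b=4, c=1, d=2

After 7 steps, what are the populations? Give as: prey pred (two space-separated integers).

Answer: 13 17

Derivation:
Step 1: prey: 32+16-15=33; pred: 12+3-2=13
Step 2: prey: 33+16-17=32; pred: 13+4-2=15
Step 3: prey: 32+16-19=29; pred: 15+4-3=16
Step 4: prey: 29+14-18=25; pred: 16+4-3=17
Step 5: prey: 25+12-17=20; pred: 17+4-3=18
Step 6: prey: 20+10-14=16; pred: 18+3-3=18
Step 7: prey: 16+8-11=13; pred: 18+2-3=17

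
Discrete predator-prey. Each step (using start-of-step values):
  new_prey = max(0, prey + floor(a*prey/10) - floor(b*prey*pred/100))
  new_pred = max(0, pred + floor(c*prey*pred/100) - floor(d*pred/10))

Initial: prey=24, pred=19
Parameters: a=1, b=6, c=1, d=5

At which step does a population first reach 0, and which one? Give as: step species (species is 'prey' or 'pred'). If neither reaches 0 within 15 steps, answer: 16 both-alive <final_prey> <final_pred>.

Answer: 1 prey

Derivation:
Step 1: prey: 24+2-27=0; pred: 19+4-9=14
First extinction: prey at step 1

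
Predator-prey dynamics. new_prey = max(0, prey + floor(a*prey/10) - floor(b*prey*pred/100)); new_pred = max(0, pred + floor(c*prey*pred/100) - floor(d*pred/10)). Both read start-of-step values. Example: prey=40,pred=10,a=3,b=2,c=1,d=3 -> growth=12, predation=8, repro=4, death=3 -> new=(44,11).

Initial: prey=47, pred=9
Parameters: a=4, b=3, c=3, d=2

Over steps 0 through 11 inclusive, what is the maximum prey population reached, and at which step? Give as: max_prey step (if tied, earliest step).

Step 1: prey: 47+18-12=53; pred: 9+12-1=20
Step 2: prey: 53+21-31=43; pred: 20+31-4=47
Step 3: prey: 43+17-60=0; pred: 47+60-9=98
Step 4: prey: 0+0-0=0; pred: 98+0-19=79
Step 5: prey: 0+0-0=0; pred: 79+0-15=64
Step 6: prey: 0+0-0=0; pred: 64+0-12=52
Step 7: prey: 0+0-0=0; pred: 52+0-10=42
Step 8: prey: 0+0-0=0; pred: 42+0-8=34
Step 9: prey: 0+0-0=0; pred: 34+0-6=28
Step 10: prey: 0+0-0=0; pred: 28+0-5=23
Step 11: prey: 0+0-0=0; pred: 23+0-4=19
Max prey = 53 at step 1

Answer: 53 1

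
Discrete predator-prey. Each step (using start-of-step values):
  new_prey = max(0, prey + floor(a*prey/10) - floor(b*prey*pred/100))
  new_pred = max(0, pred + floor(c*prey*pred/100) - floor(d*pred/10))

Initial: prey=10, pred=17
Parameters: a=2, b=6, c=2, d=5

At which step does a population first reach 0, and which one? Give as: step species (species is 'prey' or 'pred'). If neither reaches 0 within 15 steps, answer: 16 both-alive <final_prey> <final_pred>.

Answer: 16 both-alive 1 1

Derivation:
Step 1: prey: 10+2-10=2; pred: 17+3-8=12
Step 2: prey: 2+0-1=1; pred: 12+0-6=6
Step 3: prey: 1+0-0=1; pred: 6+0-3=3
Step 4: prey: 1+0-0=1; pred: 3+0-1=2
Step 5: prey: 1+0-0=1; pred: 2+0-1=1
Step 6: prey: 1+0-0=1; pred: 1+0-0=1
Steps 7-15: state stable at prey=1, pred=1 (no change)
No extinction within 15 steps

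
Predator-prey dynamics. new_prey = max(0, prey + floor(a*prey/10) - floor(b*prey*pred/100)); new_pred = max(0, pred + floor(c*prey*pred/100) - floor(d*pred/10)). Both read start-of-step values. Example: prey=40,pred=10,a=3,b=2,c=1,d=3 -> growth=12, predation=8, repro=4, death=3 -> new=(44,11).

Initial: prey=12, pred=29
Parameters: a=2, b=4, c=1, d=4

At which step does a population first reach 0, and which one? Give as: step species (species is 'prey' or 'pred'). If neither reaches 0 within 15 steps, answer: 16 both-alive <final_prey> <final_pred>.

Answer: 16 both-alive 1 2

Derivation:
Step 1: prey: 12+2-13=1; pred: 29+3-11=21
Step 2: prey: 1+0-0=1; pred: 21+0-8=13
Step 3: prey: 1+0-0=1; pred: 13+0-5=8
Step 4: prey: 1+0-0=1; pred: 8+0-3=5
Step 5: prey: 1+0-0=1; pred: 5+0-2=3
Step 6: prey: 1+0-0=1; pred: 3+0-1=2
Step 7: prey: 1+0-0=1; pred: 2+0-0=2
Steps 8-15: state stable at prey=1, pred=2 (no change)
No extinction within 15 steps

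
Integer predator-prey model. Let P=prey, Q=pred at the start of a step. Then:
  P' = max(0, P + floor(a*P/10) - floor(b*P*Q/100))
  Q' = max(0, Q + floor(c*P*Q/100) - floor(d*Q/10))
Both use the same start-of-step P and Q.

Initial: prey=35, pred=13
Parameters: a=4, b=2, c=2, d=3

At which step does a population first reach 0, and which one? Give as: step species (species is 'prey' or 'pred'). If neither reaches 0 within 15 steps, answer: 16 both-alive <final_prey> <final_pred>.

Answer: 6 prey

Derivation:
Step 1: prey: 35+14-9=40; pred: 13+9-3=19
Step 2: prey: 40+16-15=41; pred: 19+15-5=29
Step 3: prey: 41+16-23=34; pred: 29+23-8=44
Step 4: prey: 34+13-29=18; pred: 44+29-13=60
Step 5: prey: 18+7-21=4; pred: 60+21-18=63
Step 6: prey: 4+1-5=0; pred: 63+5-18=50
First extinction: prey at step 6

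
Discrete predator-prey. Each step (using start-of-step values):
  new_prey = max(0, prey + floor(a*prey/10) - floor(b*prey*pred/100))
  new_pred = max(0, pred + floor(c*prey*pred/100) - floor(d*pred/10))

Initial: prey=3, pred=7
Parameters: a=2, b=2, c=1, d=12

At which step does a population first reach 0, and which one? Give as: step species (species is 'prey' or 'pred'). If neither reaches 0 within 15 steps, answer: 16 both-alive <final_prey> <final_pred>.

Answer: 1 pred

Derivation:
Step 1: prey: 3+0-0=3; pred: 7+0-8=0
First extinction: pred at step 1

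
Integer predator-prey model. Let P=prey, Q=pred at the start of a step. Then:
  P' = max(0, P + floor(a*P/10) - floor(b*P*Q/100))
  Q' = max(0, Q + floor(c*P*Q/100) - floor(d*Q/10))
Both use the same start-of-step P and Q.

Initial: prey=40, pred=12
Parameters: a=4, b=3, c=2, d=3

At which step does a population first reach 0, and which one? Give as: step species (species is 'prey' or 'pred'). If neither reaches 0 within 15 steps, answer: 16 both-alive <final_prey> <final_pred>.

Answer: 5 prey

Derivation:
Step 1: prey: 40+16-14=42; pred: 12+9-3=18
Step 2: prey: 42+16-22=36; pred: 18+15-5=28
Step 3: prey: 36+14-30=20; pred: 28+20-8=40
Step 4: prey: 20+8-24=4; pred: 40+16-12=44
Step 5: prey: 4+1-5=0; pred: 44+3-13=34
First extinction: prey at step 5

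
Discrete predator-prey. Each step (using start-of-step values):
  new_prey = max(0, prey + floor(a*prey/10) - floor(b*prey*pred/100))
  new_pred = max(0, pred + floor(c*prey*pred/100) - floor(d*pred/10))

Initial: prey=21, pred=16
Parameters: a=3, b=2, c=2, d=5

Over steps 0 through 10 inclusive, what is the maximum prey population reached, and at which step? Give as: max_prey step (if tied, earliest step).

Answer: 33 9

Derivation:
Step 1: prey: 21+6-6=21; pred: 16+6-8=14
Step 2: prey: 21+6-5=22; pred: 14+5-7=12
Step 3: prey: 22+6-5=23; pred: 12+5-6=11
Step 4: prey: 23+6-5=24; pred: 11+5-5=11
Step 5: prey: 24+7-5=26; pred: 11+5-5=11
Step 6: prey: 26+7-5=28; pred: 11+5-5=11
Step 7: prey: 28+8-6=30; pred: 11+6-5=12
Step 8: prey: 30+9-7=32; pred: 12+7-6=13
Step 9: prey: 32+9-8=33; pred: 13+8-6=15
Step 10: prey: 33+9-9=33; pred: 15+9-7=17
Max prey = 33 at step 9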